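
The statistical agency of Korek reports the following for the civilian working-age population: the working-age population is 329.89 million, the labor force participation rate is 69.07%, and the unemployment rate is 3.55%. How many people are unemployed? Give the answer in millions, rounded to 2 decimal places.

About 8.09 million are unemployed.

Labor force = 0.6907 × 329.89 = 227.86 million.
Unemployed = 0.0355 × 227.86 ≈ 8.09 million.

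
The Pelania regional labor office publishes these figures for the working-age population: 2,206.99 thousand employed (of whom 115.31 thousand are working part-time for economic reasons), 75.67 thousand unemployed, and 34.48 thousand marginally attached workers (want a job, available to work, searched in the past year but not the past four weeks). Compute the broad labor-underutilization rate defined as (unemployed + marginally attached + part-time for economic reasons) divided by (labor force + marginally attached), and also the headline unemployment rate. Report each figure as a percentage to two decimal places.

Broad underutilization rate ≈ 9.73%; headline unemployment rate ≈ 3.31%.

Labor force = 2,206.99 + 75.67 = 2,282.66 thousand.
Numerator = 75.67 + 34.48 + 115.31 = 225.46 thousand.
Denominator = 2,282.66 + 34.48 = 2,317.14 thousand.
Broad rate = 225.46 / 2,317.14 = 9.73%.
Headline unemployment rate = 75.67 / 2,282.66 = 3.31%.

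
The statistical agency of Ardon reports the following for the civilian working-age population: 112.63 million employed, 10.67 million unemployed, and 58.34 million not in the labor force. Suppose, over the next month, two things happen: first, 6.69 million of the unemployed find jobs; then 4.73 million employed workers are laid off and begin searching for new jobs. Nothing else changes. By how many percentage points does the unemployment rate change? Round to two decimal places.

Initially, labor force = 112.63 + 10.67 = 123.30 million, so u = 10.67/123.30 = 8.65%.
After the first change, unemployed falls and employed rises by 6.69; labor force unchanged → E = 119.32, U = 3.98, labor force = 123.30 million.
After the second change, employed falls and unemployed rises by 4.73; labor force unchanged → E = 114.59, U = 8.71, labor force = 123.30 million.
New unemployment rate = 8.71 / 123.30 = 7.06%.
Change = 7.06% − 8.65% = −1.59 percentage points.

The unemployment rate changes by −1.59 percentage points.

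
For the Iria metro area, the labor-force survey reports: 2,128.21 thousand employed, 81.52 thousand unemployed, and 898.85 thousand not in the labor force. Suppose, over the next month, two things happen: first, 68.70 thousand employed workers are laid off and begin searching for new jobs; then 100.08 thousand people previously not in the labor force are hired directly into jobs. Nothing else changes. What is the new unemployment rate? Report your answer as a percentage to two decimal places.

New unemployment rate ≈ 6.50%.

Initially, labor force = 2,128.21 + 81.52 = 2,209.73 thousand, so u = 81.52/2,209.73 = 3.69%.
After the first change, employed falls and unemployed rises by 68.70; labor force unchanged → E = 2,059.51, U = 150.22, labor force = 2,209.73 thousand.
After the second change, employed and labor force both rise by 100.08; unemployed unchanged → E = 2,159.59, U = 150.22, labor force = 2,309.81 thousand.
New unemployment rate = 150.22 / 2,309.81 = 6.50%.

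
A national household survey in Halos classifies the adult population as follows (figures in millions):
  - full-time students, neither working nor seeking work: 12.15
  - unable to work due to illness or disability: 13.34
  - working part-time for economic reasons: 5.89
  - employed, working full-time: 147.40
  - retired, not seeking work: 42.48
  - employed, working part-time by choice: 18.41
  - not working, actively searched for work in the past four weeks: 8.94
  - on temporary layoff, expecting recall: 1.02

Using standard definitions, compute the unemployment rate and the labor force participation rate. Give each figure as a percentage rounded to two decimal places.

Unemployment rate ≈ 5.48%; labor force participation rate ≈ 72.77%.

Employed = 5.89 + 147.40 + 18.41 = 171.70 million (anyone who worked, including part-time for economic reasons, counts as employed).
Unemployed = 8.94 + 1.02 = 9.96 million (jobless and actively searching, or on temporary layoff).
Labor force = 171.70 + 9.96 = 181.66 million.
Not in labor force = 12.15 + 13.34 + 42.48 = 67.97 million (those not working and not actively searching are outside the labor force).
Civilian working-age population = 181.66 + 67.97 = 249.63 million.
Unemployment rate = 9.96 / 181.66 = 5.48%.
Labor force participation rate = 181.66 / 249.63 = 72.77%.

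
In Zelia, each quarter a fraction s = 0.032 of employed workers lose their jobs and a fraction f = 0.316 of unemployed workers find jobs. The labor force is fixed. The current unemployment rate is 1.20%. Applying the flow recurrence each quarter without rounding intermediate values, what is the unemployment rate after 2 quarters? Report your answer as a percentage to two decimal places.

With a fixed labor force, u_{t+1} = u_t + s·(1−u_t) − f·u_t = u_t·(1−s−f) + s.
Here 1−s−f = 0.652 and s = 0.032.
u_1 = 0.012000 × 0.652 + 0.032 = 0.039824.
u_2 = 0.039824 × 0.652 + 0.032 = 0.057965.

Unemployment rate after two quarters ≈ 5.80%.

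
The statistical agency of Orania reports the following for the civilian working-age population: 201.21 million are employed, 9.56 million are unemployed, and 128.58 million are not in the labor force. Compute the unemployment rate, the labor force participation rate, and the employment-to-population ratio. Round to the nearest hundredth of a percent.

Unemployment rate ≈ 4.54%; labor force participation rate ≈ 62.11%; employment-population ratio ≈ 59.29%.

Labor force = employed + unemployed = 201.21 + 9.56 = 210.77 million.
Working-age population = 210.77 + 128.58 = 339.35 million.
Unemployment rate = 9.56 / 210.77 = 4.54%.
Labor force participation rate = 210.77 / 339.35 = 62.11%.
Employment-population ratio = 201.21 / 339.35 = 59.29%.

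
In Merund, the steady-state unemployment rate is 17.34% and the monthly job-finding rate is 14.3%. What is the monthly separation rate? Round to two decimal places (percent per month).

Separation rate ≈ 3.00% per month.

From u* = s/(s+f): s = u·f/(1−u).
s = 0.1734 × 14.3 / (1 − 0.1734) = 2.4796 / 0.8266 ≈ 3.00% per month.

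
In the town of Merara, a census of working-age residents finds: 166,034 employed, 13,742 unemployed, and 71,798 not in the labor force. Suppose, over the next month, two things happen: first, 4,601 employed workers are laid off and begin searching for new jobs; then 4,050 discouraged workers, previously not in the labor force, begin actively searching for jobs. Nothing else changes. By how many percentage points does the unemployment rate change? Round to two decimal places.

Initially, labor force = 166,034 + 13,742 = 179,776, so u = 13,742/179,776 = 7.64%.
After the first change, employed falls and unemployed rises by 4,601; labor force unchanged → E = 161,433, U = 18,343, labor force = 179,776.
After the second change, unemployed and labor force both rise by 4,050 → E = 161,433, U = 22,393, labor force = 183,826.
New unemployment rate = 22,393 / 183,826 = 12.18%.
Change = 12.18% − 7.64% = +4.54 percentage points.

The unemployment rate changes by +4.54 percentage points.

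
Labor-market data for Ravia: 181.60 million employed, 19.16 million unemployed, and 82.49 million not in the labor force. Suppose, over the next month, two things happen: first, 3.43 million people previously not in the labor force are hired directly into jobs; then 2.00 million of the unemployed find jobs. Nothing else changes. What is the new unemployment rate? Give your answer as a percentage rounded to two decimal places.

New unemployment rate ≈ 8.40%.

Initially, labor force = 181.60 + 19.16 = 200.76 million, so u = 19.16/200.76 = 9.54%.
After the first change, employed and labor force both rise by 3.43; unemployed unchanged → E = 185.03, U = 19.16, labor force = 204.19 million.
After the second change, unemployed falls and employed rises by 2.00; labor force unchanged → E = 187.03, U = 17.16, labor force = 204.19 million.
New unemployment rate = 17.16 / 204.19 = 8.40%.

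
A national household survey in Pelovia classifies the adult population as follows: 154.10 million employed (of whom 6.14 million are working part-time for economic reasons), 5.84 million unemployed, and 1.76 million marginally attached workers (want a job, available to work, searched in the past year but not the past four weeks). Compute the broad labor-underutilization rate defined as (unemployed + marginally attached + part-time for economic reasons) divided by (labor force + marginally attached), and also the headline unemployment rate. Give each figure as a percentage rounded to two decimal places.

Broad underutilization rate ≈ 8.50%; headline unemployment rate ≈ 3.65%.

Labor force = 154.10 + 5.84 = 159.94 million.
Numerator = 5.84 + 1.76 + 6.14 = 13.74 million.
Denominator = 159.94 + 1.76 = 161.70 million.
Broad rate = 13.74 / 161.70 = 8.50%.
Headline unemployment rate = 5.84 / 159.94 = 3.65%.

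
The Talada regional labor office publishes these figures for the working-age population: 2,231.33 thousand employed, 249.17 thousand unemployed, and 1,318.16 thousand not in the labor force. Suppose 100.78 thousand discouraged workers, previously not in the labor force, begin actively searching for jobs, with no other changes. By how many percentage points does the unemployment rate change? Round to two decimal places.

The unemployment rate changes by +3.51 percentage points.

Initially, labor force = 2,231.33 + 249.17 = 2,480.50 thousand, so u = 249.17/2,480.50 = 10.05%.
After the change, unemployed and labor force both rise by 100.78 → E = 2,231.33, U = 349.95, labor force = 2,581.28 thousand.
New unemployment rate = 349.95 / 2,581.28 = 13.56%.
Change = 13.56% − 10.05% = +3.51 percentage points.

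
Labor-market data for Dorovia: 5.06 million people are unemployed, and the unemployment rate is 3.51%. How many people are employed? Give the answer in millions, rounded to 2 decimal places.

Labor force = U / u = 5.06 / 0.0351 ≈ 144.16 million.
Employed = labor force − unemployed = 144.16 − 5.06 = 139.10 million.

About 139.10 million are employed.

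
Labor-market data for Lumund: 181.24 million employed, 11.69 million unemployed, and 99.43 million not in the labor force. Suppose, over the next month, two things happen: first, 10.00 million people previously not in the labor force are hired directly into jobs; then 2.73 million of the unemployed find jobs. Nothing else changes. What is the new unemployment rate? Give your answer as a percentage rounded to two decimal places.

New unemployment rate ≈ 4.42%.

Initially, labor force = 181.24 + 11.69 = 192.93 million, so u = 11.69/192.93 = 6.06%.
After the first change, employed and labor force both rise by 10.00; unemployed unchanged → E = 191.24, U = 11.69, labor force = 202.93 million.
After the second change, unemployed falls and employed rises by 2.73; labor force unchanged → E = 193.97, U = 8.96, labor force = 202.93 million.
New unemployment rate = 8.96 / 202.93 = 4.42%.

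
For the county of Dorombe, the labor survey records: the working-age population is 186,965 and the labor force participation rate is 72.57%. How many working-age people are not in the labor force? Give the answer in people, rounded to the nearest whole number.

Share not in the labor force = 1 − 0.7257 = 0.2743.
Not in labor force = 0.2743 × 186,965 ≈ 51,284.

About 51,284 are not in the labor force.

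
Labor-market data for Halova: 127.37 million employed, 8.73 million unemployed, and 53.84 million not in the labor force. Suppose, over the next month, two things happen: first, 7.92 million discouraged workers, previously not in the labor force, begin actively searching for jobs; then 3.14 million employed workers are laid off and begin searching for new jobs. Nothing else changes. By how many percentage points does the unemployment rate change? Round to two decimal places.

The unemployment rate changes by +7.33 percentage points.

Initially, labor force = 127.37 + 8.73 = 136.10 million, so u = 8.73/136.10 = 6.41%.
After the first change, unemployed and labor force both rise by 7.92 → E = 127.37, U = 16.65, labor force = 144.02 million.
After the second change, employed falls and unemployed rises by 3.14; labor force unchanged → E = 124.23, U = 19.79, labor force = 144.02 million.
New unemployment rate = 19.79 / 144.02 = 13.74%.
Change = 13.74% − 6.41% = +7.33 percentage points.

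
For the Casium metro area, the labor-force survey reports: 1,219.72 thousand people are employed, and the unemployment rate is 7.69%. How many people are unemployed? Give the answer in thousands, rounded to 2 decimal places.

About 101.61 thousand are unemployed.

Let U be the number unemployed. The labor force is E + U, and U/(E+U) = 0.0769.
So U = 0.0769 × 1,219.72 / (1 − 0.0769) = 93.7965 / 0.9231 ≈ 101.61 thousand.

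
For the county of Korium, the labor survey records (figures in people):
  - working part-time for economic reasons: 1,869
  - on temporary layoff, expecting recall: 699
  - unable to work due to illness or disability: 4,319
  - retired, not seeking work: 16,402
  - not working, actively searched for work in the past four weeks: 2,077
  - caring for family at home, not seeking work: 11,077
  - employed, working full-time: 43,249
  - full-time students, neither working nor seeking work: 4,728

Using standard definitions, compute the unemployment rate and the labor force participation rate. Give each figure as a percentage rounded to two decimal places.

Unemployment rate ≈ 5.80%; labor force participation rate ≈ 56.73%.

Employed = 1,869 + 43,249 = 45,118 (anyone who worked, including part-time for economic reasons, counts as employed).
Unemployed = 699 + 2,077 = 2,776 (jobless and actively searching, or on temporary layoff).
Labor force = 45,118 + 2,776 = 47,894.
Not in labor force = 4,319 + 16,402 + 11,077 + 4,728 = 36,526 (those not working and not actively searching are outside the labor force).
Civilian working-age population = 47,894 + 36,526 = 84,420.
Unemployment rate = 2,776 / 47,894 = 5.80%.
Labor force participation rate = 47,894 / 84,420 = 56.73%.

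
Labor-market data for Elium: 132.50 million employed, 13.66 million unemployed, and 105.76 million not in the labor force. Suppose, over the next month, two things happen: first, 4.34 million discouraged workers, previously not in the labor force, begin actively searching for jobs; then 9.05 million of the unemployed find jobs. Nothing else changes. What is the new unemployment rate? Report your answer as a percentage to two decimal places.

New unemployment rate ≈ 5.95%.

Initially, labor force = 132.50 + 13.66 = 146.16 million, so u = 13.66/146.16 = 9.35%.
After the first change, unemployed and labor force both rise by 4.34 → E = 132.50, U = 18.00, labor force = 150.50 million.
After the second change, unemployed falls and employed rises by 9.05; labor force unchanged → E = 141.55, U = 8.95, labor force = 150.50 million.
New unemployment rate = 8.95 / 150.50 = 5.95%.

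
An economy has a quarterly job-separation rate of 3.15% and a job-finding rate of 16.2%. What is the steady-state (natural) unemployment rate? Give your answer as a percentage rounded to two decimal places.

Steady-state unemployment rate ≈ 16.28%.

At steady state the flows balance: s·E = f·U, so U/(E+U) = s/(s+f).
u* = 3.15 / (3.15 + 16.2) = 3.15 / 19.35 = 16.28%.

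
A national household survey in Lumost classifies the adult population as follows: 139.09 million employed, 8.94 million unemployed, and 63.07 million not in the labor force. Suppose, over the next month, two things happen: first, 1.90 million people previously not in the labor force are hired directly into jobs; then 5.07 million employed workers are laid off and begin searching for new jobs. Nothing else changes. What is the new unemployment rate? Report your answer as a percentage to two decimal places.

New unemployment rate ≈ 9.34%.

Initially, labor force = 139.09 + 8.94 = 148.03 million, so u = 8.94/148.03 = 6.04%.
After the first change, employed and labor force both rise by 1.90; unemployed unchanged → E = 140.99, U = 8.94, labor force = 149.93 million.
After the second change, employed falls and unemployed rises by 5.07; labor force unchanged → E = 135.92, U = 14.01, labor force = 149.93 million.
New unemployment rate = 14.01 / 149.93 = 9.34%.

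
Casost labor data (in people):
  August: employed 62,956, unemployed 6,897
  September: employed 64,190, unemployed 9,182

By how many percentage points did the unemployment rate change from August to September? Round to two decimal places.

The unemployment rate changed by +2.64 percentage points.

August: labor force = 62,956 + 6,897 = 69,853; u = 6,897/69,853 = 9.87%.
September: labor force = 64,190 + 9,182 = 73,372; u = 9,182/73,372 = 12.51%.
Change = 12.51% − 9.87% = +2.64 pp.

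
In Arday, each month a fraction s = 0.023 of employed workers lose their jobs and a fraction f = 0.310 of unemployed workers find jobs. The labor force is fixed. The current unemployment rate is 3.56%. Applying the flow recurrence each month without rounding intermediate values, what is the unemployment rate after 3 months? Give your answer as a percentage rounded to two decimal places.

With a fixed labor force, u_{t+1} = u_t + s·(1−u_t) − f·u_t = u_t·(1−s−f) + s.
Here 1−s−f = 0.667 and s = 0.023.
u_1 = 0.035600 × 0.667 + 0.023 = 0.046745.
u_2 = 0.046745 × 0.667 + 0.023 = 0.054179.
u_3 = 0.054179 × 0.667 + 0.023 = 0.059137.

Unemployment rate after three months ≈ 5.91%.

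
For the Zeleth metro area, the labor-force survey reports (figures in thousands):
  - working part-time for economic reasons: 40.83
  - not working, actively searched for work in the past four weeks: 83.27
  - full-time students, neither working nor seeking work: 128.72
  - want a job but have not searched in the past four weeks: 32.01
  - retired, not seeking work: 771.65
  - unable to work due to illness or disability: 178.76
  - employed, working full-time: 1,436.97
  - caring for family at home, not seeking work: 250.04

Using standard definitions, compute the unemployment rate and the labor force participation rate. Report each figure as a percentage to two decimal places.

Unemployment rate ≈ 5.33%; labor force participation rate ≈ 53.42%.

Employed = 40.83 + 1,436.97 = 1,477.80 thousand (anyone who worked, including part-time for economic reasons, counts as employed).
Unemployed = 83.27 thousand.
Labor force = 1,477.80 + 83.27 = 1,561.07 thousand.
Not in labor force = 128.72 + 32.01 + 771.65 + 178.76 + 250.04 = 1,361.18 thousand (those not working and not actively searching are outside the labor force — including those who want a job but have given up searching).
Civilian working-age population = 1,561.07 + 1,361.18 = 2,922.25 thousand.
Unemployment rate = 83.27 / 1,561.07 = 5.33%.
Labor force participation rate = 1,561.07 / 2,922.25 = 53.42%.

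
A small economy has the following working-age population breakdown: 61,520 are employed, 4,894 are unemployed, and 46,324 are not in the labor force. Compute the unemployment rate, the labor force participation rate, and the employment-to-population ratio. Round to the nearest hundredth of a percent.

Labor force = employed + unemployed = 61,520 + 4,894 = 66,414.
Working-age population = 66,414 + 46,324 = 112,738.
Unemployment rate = 4,894 / 66,414 = 7.37%.
Labor force participation rate = 66,414 / 112,738 = 58.91%.
Employment-population ratio = 61,520 / 112,738 = 54.57%.

Unemployment rate ≈ 7.37%; labor force participation rate ≈ 58.91%; employment-population ratio ≈ 54.57%.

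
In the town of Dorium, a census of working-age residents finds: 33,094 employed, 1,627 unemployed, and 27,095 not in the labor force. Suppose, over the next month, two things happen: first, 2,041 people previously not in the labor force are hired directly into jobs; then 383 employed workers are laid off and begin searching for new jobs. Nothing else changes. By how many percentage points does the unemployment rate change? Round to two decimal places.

Initially, labor force = 33,094 + 1,627 = 34,721, so u = 1,627/34,721 = 4.69%.
After the first change, employed and labor force both rise by 2,041; unemployed unchanged → E = 35,135, U = 1,627, labor force = 36,762.
After the second change, employed falls and unemployed rises by 383; labor force unchanged → E = 34,752, U = 2,010, labor force = 36,762.
New unemployment rate = 2,010 / 36,762 = 5.47%.
Change = 5.47% − 4.69% = +0.78 percentage points.

The unemployment rate changes by +0.78 percentage points.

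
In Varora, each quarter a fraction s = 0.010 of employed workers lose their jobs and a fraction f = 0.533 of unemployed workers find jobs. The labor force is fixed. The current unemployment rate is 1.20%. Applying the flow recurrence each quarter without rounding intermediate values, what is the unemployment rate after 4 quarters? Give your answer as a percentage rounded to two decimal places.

With a fixed labor force, u_{t+1} = u_t + s·(1−u_t) − f·u_t = u_t·(1−s−f) + s.
Here 1−s−f = 0.457 and s = 0.010.
u_1 = 0.012000 × 0.457 + 0.010 = 0.015484.
u_2 = 0.015484 × 0.457 + 0.010 = 0.017076.
u_3 = 0.017076 × 0.457 + 0.010 = 0.017804.
u_4 = 0.017804 × 0.457 + 0.010 = 0.018136.

Unemployment rate after four quarters ≈ 1.81%.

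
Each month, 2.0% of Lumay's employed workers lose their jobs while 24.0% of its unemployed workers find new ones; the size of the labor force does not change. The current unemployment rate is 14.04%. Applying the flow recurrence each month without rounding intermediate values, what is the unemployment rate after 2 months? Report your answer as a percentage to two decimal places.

With a fixed labor force, u_{t+1} = u_t + s·(1−u_t) − f·u_t = u_t·(1−s−f) + s.
Here 1−s−f = 0.740 and s = 0.020.
u_1 = 0.140400 × 0.740 + 0.020 = 0.123896.
u_2 = 0.123896 × 0.740 + 0.020 = 0.111683.

Unemployment rate after two months ≈ 11.17%.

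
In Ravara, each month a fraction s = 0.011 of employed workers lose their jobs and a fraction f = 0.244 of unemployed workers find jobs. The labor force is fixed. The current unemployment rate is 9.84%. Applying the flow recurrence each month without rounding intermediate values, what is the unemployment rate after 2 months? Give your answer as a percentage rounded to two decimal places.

Unemployment rate after two months ≈ 7.38%.

With a fixed labor force, u_{t+1} = u_t + s·(1−u_t) − f·u_t = u_t·(1−s−f) + s.
Here 1−s−f = 0.745 and s = 0.011.
u_1 = 0.098400 × 0.745 + 0.011 = 0.084308.
u_2 = 0.084308 × 0.745 + 0.011 = 0.073809.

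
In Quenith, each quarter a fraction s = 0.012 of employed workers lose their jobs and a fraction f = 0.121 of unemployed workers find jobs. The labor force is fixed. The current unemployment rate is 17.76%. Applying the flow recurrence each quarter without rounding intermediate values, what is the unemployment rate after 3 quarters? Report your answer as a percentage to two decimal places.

Unemployment rate after three quarters ≈ 14.72%.

With a fixed labor force, u_{t+1} = u_t + s·(1−u_t) − f·u_t = u_t·(1−s−f) + s.
Here 1−s−f = 0.867 and s = 0.012.
u_1 = 0.177600 × 0.867 + 0.012 = 0.165979.
u_2 = 0.165979 × 0.867 + 0.012 = 0.155904.
u_3 = 0.155904 × 0.867 + 0.012 = 0.147169.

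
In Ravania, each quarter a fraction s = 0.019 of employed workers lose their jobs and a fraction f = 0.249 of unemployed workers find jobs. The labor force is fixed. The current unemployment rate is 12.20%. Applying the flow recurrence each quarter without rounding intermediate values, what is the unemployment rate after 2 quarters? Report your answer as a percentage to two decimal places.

Unemployment rate after two quarters ≈ 9.83%.

With a fixed labor force, u_{t+1} = u_t + s·(1−u_t) − f·u_t = u_t·(1−s−f) + s.
Here 1−s−f = 0.732 and s = 0.019.
u_1 = 0.122000 × 0.732 + 0.019 = 0.108304.
u_2 = 0.108304 × 0.732 + 0.019 = 0.098279.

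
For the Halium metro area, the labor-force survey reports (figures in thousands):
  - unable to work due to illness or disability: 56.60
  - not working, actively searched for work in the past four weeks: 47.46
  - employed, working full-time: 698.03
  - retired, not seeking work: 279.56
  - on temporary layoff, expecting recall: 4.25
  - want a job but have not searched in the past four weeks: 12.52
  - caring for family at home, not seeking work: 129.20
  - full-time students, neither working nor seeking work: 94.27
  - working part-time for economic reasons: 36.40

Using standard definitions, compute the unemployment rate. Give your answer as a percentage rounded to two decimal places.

Employed = 698.03 + 36.40 = 734.43 thousand (anyone who worked, including part-time for economic reasons, counts as employed).
Unemployed = 47.46 + 4.25 = 51.71 thousand (jobless and actively searching, or on temporary layoff).
Labor force = 734.43 + 51.71 = 786.14 thousand.
Unemployment rate = 51.71 / 786.14 = 6.58%.

Unemployment rate ≈ 6.58%.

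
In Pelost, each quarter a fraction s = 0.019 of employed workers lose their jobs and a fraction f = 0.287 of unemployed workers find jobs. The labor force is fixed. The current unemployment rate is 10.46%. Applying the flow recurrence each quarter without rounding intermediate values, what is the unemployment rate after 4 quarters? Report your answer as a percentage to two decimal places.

With a fixed labor force, u_{t+1} = u_t + s·(1−u_t) − f·u_t = u_t·(1−s−f) + s.
Here 1−s−f = 0.694 and s = 0.019.
u_1 = 0.104600 × 0.694 + 0.019 = 0.091592.
u_2 = 0.091592 × 0.694 + 0.019 = 0.082565.
u_3 = 0.082565 × 0.694 + 0.019 = 0.076300.
u_4 = 0.076300 × 0.694 + 0.019 = 0.071952.

Unemployment rate after four quarters ≈ 7.20%.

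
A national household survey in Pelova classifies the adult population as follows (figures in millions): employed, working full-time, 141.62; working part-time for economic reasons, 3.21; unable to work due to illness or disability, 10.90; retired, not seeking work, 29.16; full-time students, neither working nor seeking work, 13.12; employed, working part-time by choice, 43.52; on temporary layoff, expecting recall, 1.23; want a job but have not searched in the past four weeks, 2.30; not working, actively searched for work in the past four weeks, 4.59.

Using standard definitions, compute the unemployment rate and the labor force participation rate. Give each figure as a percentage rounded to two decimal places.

Unemployment rate ≈ 3.00%; labor force participation rate ≈ 77.78%.

Employed = 141.62 + 3.21 + 43.52 = 188.35 million (anyone who worked, including part-time for economic reasons, counts as employed).
Unemployed = 1.23 + 4.59 = 5.82 million (jobless and actively searching, or on temporary layoff).
Labor force = 188.35 + 5.82 = 194.17 million.
Not in labor force = 10.90 + 29.16 + 13.12 + 2.30 = 55.48 million (those not working and not actively searching are outside the labor force — including those who want a job but have given up searching).
Civilian working-age population = 194.17 + 55.48 = 249.65 million.
Unemployment rate = 5.82 / 194.17 = 3.00%.
Labor force participation rate = 194.17 / 249.65 = 77.78%.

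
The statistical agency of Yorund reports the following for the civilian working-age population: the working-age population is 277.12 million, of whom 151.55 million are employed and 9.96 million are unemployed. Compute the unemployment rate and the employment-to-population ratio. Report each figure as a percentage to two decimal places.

Unemployment rate ≈ 6.17%; employment-population ratio ≈ 54.69%.

Labor force = employed + unemployed = 151.55 + 9.96 = 161.51 million.
Unemployment rate = 9.96 / 161.51 = 6.17%.
Employment-population ratio = 151.55 / 277.12 = 54.69%.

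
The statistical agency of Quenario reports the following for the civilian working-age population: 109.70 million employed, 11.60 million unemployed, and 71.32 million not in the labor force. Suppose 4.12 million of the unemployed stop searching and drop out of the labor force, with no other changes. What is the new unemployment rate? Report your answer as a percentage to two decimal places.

Initially, labor force = 109.70 + 11.60 = 121.30 million, so u = 11.60/121.30 = 9.56%.
After the change, unemployed and labor force both fall by 4.12 → E = 109.70, U = 7.48, labor force = 117.18 million.
New unemployment rate = 7.48 / 117.18 = 6.38%.

New unemployment rate ≈ 6.38%.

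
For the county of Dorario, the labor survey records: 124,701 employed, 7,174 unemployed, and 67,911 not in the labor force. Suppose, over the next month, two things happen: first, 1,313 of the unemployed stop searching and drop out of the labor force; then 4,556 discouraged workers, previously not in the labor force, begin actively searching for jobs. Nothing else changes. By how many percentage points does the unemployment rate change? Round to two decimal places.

Initially, labor force = 124,701 + 7,174 = 131,875, so u = 7,174/131,875 = 5.44%.
After the first change, unemployed and labor force both fall by 1,313 → E = 124,701, U = 5,861, labor force = 130,562.
After the second change, unemployed and labor force both rise by 4,556 → E = 124,701, U = 10,417, labor force = 135,118.
New unemployment rate = 10,417 / 135,118 = 7.71%.
Change = 7.71% − 5.44% = +2.27 percentage points.

The unemployment rate changes by +2.27 percentage points.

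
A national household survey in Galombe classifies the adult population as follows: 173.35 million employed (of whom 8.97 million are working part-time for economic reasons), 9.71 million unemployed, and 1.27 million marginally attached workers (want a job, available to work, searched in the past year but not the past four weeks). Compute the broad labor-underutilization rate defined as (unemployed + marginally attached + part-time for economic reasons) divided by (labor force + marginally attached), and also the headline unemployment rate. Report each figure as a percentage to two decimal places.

Labor force = 173.35 + 9.71 = 183.06 million.
Numerator = 9.71 + 1.27 + 8.97 = 19.95 million.
Denominator = 183.06 + 1.27 = 184.33 million.
Broad rate = 19.95 / 184.33 = 10.82%.
Headline unemployment rate = 9.71 / 183.06 = 5.30%.

Broad underutilization rate ≈ 10.82%; headline unemployment rate ≈ 5.30%.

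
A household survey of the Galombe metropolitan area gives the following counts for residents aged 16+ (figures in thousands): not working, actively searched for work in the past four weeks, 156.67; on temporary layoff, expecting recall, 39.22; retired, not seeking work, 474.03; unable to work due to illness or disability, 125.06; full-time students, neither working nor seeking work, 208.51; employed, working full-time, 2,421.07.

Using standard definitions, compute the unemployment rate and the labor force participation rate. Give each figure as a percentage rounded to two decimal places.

Unemployment rate ≈ 7.49%; labor force participation rate ≈ 76.42%.

Employed = 2,421.07 thousand.
Unemployed = 156.67 + 39.22 = 195.89 thousand (jobless and actively searching, or on temporary layoff).
Labor force = 2,421.07 + 195.89 = 2,616.96 thousand.
Not in labor force = 474.03 + 125.06 + 208.51 = 807.60 thousand (those not working and not actively searching are outside the labor force).
Civilian working-age population = 2,616.96 + 807.60 = 3,424.56 thousand.
Unemployment rate = 195.89 / 2,616.96 = 7.49%.
Labor force participation rate = 2,616.96 / 3,424.56 = 76.42%.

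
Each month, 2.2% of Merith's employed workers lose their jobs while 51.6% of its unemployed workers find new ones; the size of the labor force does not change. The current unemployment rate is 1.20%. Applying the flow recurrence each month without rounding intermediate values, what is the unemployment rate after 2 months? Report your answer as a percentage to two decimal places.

Unemployment rate after two months ≈ 3.47%.

With a fixed labor force, u_{t+1} = u_t + s·(1−u_t) − f·u_t = u_t·(1−s−f) + s.
Here 1−s−f = 0.462 and s = 0.022.
u_1 = 0.012000 × 0.462 + 0.022 = 0.027544.
u_2 = 0.027544 × 0.462 + 0.022 = 0.034725.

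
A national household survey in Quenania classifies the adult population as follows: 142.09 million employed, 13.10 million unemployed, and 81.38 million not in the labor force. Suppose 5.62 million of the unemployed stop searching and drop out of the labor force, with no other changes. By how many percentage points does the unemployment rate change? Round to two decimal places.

Initially, labor force = 142.09 + 13.10 = 155.19 million, so u = 13.10/155.19 = 8.44%.
After the change, unemployed and labor force both fall by 5.62 → E = 142.09, U = 7.48, labor force = 149.57 million.
New unemployment rate = 7.48 / 149.57 = 5.00%.
Change = 5.00% − 8.44% = −3.44 percentage points.

The unemployment rate changes by −3.44 percentage points.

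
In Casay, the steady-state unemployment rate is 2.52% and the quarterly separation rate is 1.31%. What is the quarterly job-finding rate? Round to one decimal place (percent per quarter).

Job-finding rate ≈ 50.7% per quarter.

From u* = s/(s+f): f = s·(1−u)/u.
f = 1.31 × (1 − 0.0252) / 0.0252 = 1.2770 / 0.0252 ≈ 50.7% per quarter.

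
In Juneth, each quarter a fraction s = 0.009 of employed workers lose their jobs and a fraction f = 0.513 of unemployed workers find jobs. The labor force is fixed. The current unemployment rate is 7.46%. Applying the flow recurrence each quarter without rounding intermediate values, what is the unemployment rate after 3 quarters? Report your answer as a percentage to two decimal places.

With a fixed labor force, u_{t+1} = u_t + s·(1−u_t) − f·u_t = u_t·(1−s−f) + s.
Here 1−s−f = 0.478 and s = 0.009.
u_1 = 0.074600 × 0.478 + 0.009 = 0.044659.
u_2 = 0.044659 × 0.478 + 0.009 = 0.030347.
u_3 = 0.030347 × 0.478 + 0.009 = 0.023506.

Unemployment rate after three quarters ≈ 2.35%.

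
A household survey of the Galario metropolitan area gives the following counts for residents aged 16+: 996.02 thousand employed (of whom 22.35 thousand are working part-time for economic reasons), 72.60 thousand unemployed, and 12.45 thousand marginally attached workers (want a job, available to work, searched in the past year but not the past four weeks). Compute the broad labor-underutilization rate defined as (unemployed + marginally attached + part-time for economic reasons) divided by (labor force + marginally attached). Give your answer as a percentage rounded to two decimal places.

Labor force = 996.02 + 72.60 = 1,068.62 thousand.
Numerator = 72.60 + 12.45 + 22.35 = 107.40 thousand.
Denominator = 1,068.62 + 12.45 = 1,081.07 thousand.
Broad rate = 107.40 / 1,081.07 = 9.93%.

Broad underutilization rate ≈ 9.93%.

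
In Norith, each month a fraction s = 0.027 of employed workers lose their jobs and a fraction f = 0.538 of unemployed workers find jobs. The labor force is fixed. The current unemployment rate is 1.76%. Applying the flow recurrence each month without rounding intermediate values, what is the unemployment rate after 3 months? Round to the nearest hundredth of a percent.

Unemployment rate after three months ≈ 4.53%.

With a fixed labor force, u_{t+1} = u_t + s·(1−u_t) − f·u_t = u_t·(1−s−f) + s.
Here 1−s−f = 0.435 and s = 0.027.
u_1 = 0.017600 × 0.435 + 0.027 = 0.034656.
u_2 = 0.034656 × 0.435 + 0.027 = 0.042075.
u_3 = 0.042075 × 0.435 + 0.027 = 0.045303.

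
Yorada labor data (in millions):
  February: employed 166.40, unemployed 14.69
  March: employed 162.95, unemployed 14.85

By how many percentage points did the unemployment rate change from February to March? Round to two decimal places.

February: labor force = 166.40 + 14.69 = 181.09; u = 14.69/181.09 = 8.11%.
March: labor force = 162.95 + 14.85 = 177.80; u = 14.85/177.80 = 8.35%.
Change = 8.35% − 8.11% = +0.24 pp.

The unemployment rate changed by +0.24 percentage points.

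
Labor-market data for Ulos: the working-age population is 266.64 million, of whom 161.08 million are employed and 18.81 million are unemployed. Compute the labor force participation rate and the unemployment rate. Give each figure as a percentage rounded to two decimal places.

Labor force = employed + unemployed = 161.08 + 18.81 = 179.89 million.
Unemployment rate = 18.81 / 179.89 = 10.46%.
Labor force participation rate = 179.89 / 266.64 = 67.47%.

Labor force participation rate ≈ 67.47%; unemployment rate ≈ 10.46%.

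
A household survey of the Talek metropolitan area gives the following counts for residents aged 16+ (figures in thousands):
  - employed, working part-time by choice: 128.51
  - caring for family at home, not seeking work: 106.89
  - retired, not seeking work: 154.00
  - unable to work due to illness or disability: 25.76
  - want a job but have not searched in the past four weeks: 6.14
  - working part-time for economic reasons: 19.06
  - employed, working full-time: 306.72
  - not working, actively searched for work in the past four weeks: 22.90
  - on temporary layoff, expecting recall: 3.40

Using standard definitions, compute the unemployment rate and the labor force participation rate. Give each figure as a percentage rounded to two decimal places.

Unemployment rate ≈ 5.47%; labor force participation rate ≈ 62.14%.

Employed = 128.51 + 19.06 + 306.72 = 454.29 thousand (anyone who worked, including part-time for economic reasons, counts as employed).
Unemployed = 22.90 + 3.40 = 26.30 thousand (jobless and actively searching, or on temporary layoff).
Labor force = 454.29 + 26.30 = 480.59 thousand.
Not in labor force = 106.89 + 154.00 + 25.76 + 6.14 = 292.79 thousand (those not working and not actively searching are outside the labor force — including those who want a job but have given up searching).
Civilian working-age population = 480.59 + 292.79 = 773.38 thousand.
Unemployment rate = 26.30 / 480.59 = 5.47%.
Labor force participation rate = 480.59 / 773.38 = 62.14%.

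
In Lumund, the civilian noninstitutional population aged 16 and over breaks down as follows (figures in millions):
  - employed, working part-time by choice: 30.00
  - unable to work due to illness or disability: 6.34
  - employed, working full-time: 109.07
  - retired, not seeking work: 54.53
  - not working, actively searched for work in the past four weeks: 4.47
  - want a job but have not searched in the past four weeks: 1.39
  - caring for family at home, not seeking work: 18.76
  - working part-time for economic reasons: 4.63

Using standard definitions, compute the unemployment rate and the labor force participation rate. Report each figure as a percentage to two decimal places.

Employed = 30.00 + 109.07 + 4.63 = 143.70 million (anyone who worked, including part-time for economic reasons, counts as employed).
Unemployed = 4.47 million.
Labor force = 143.70 + 4.47 = 148.17 million.
Not in labor force = 6.34 + 54.53 + 1.39 + 18.76 = 81.02 million (those not working and not actively searching are outside the labor force — including those who want a job but have given up searching).
Civilian working-age population = 148.17 + 81.02 = 229.19 million.
Unemployment rate = 4.47 / 148.17 = 3.02%.
Labor force participation rate = 148.17 / 229.19 = 64.65%.

Unemployment rate ≈ 3.02%; labor force participation rate ≈ 64.65%.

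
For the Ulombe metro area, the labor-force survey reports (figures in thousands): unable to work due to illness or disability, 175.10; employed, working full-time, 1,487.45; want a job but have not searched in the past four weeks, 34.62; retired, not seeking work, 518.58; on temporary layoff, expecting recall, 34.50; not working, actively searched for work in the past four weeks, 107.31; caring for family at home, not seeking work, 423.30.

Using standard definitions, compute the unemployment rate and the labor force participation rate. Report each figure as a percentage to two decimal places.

Employed = 1,487.45 thousand.
Unemployed = 34.50 + 107.31 = 141.81 thousand (jobless and actively searching, or on temporary layoff).
Labor force = 1,487.45 + 141.81 = 1,629.26 thousand.
Not in labor force = 175.10 + 34.62 + 518.58 + 423.30 = 1,151.60 thousand (those not working and not actively searching are outside the labor force — including those who want a job but have given up searching).
Civilian working-age population = 1,629.26 + 1,151.60 = 2,780.86 thousand.
Unemployment rate = 141.81 / 1,629.26 = 8.70%.
Labor force participation rate = 1,629.26 / 2,780.86 = 58.59%.

Unemployment rate ≈ 8.70%; labor force participation rate ≈ 58.59%.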